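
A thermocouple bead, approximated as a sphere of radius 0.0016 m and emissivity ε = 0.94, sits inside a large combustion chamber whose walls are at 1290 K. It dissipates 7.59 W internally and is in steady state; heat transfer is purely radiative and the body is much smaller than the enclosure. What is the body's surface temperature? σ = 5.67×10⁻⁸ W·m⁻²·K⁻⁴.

For a small grey body in a large enclosure, net radiated power = εσA(T⁴ − T_w⁴).
Steady state: P = εσA(T⁴ − T_w⁴) with A = 4πr² = 3.217×10⁻⁵ m².
T⁴ = P/(εσA) + T_w⁴ = 7.59/(0.94·5.67×10⁻⁸·3.217×10⁻⁵) + (1290)⁴
    = 4.427×10¹² + 2.769×10¹² = 7.196×10¹² K⁴.

T ≈ 1640 K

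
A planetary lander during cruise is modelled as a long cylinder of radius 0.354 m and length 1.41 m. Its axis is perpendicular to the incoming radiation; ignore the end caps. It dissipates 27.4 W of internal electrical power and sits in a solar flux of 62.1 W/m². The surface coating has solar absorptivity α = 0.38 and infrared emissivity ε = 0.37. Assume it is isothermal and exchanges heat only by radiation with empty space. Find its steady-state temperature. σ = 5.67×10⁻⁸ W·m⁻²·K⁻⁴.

At steady state, absorbed solar power + internal power = radiated power.
Absorbed: α·S·A_cross = 0.38·62.1·0.9983 = 23.56 W (cross-section 2rL).
Total input = 23.56 + 27.4 = 50.96 W.
Radiated: εσ·A_surf·T⁴ with A_surf = 2πrL = 3.136 m².
T⁴ = 50.96/(0.37·5.67×10⁻⁸·3.136) = 7.745×10⁸ K⁴.

T ≈ 167 K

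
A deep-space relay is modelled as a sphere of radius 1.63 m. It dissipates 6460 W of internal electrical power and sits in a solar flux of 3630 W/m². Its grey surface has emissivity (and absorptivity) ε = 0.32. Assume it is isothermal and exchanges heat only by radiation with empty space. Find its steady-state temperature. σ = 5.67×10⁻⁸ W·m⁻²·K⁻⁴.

At steady state, absorbed solar power + internal power = radiated power.
Absorbed: α·S·A_cross = 0.32·3630·8.347 = 9696 W (cross-section πr²).
Total input = 9696 + 6460 = 16160 W.
Radiated: εσ·A_surf·T⁴ with A_surf = 4πr² = 33.39 m².
T⁴ = 16160/(0.32·5.67×10⁻⁸·33.39) = 2.667×10¹⁰ K⁴.

T ≈ 404 K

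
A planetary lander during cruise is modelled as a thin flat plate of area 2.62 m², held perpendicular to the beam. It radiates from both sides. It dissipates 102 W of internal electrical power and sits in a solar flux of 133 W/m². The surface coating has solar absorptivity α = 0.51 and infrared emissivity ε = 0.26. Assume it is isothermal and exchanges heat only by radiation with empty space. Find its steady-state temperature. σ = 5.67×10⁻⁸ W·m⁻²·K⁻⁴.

At steady state, absorbed solar power + internal power = radiated power.
Absorbed: α·S·A_cross = 0.51·133·2.620 = 177.7 W (cross-section A).
Total input = 177.7 + 102 = 279.7 W.
Radiated: εσ·A_surf·T⁴ with A_surf = 2A = 5.240 m².
T⁴ = 279.7/(0.26·5.67×10⁻⁸·5.240) = 3.621×10⁹ K⁴.

T ≈ 245 K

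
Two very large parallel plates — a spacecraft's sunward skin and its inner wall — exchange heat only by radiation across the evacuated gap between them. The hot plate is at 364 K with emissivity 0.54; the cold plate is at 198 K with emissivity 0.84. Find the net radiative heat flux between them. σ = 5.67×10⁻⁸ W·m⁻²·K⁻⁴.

q ≈ 445 W/m²

For two infinite grey parallel plates, q = σ(T₁⁴ − T₂⁴)/(1/ε₁ + 1/ε₂ − 1).
T₁⁴ − T₂⁴ = 1.756×10¹⁰ − 1.537×10⁹ = 1.602×10¹⁰ K⁴.
1/ε₁ + 1/ε₂ − 1 = 1.852 + 1.190 − 1 = 2.042.
q = 5.67×10⁻⁸ × 1.602×10¹⁰ / 2.042.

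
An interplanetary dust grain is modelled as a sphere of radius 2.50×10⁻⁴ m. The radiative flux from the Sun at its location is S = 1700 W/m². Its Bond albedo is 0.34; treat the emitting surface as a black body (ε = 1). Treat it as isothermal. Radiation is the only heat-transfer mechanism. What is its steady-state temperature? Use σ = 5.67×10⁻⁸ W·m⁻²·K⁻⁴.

T ≈ 265 K

At equilibrium, absorbed power = emitted power.
Absorbing cross-section = πr² = 1.963×10⁻⁷ m²; emitting surface = 4πr² = 7.854×10⁻⁷ m² (ratio 4).
(1−a)S·A_cross = εσ·A_surf·T⁴  ⇒  T⁴ = (1−a)S/(4σ).
T⁴ = 0.660·1700/(4·5.67×10⁻⁸) = 4.947×10⁹ K⁴.
T = (4.947×10⁹)^(1/4).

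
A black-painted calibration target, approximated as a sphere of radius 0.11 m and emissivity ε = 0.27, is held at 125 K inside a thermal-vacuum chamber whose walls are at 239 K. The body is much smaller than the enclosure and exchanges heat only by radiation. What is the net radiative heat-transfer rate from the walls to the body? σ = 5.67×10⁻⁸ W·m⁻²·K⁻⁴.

For a small grey body in a large enclosure: P_net = εσA(T_body⁴ − T_wall⁴).
A = 4πr² = 0.1521 m²; T_body⁴ − T_wall⁴ = 2.441×10⁸ − 3.263×10⁹ = -3.019×10⁹ K⁴.
|P_net| = 0.27·5.67×10⁻⁸·0.1521·3.019×10⁹.

P_net ≈ 7.03 W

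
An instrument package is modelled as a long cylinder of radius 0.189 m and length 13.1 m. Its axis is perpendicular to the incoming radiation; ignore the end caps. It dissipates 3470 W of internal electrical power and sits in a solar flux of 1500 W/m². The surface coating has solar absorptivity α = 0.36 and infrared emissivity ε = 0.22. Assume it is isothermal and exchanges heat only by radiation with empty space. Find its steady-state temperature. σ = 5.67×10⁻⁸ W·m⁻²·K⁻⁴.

At steady state, absorbed solar power + internal power = radiated power.
Absorbed: α·S·A_cross = 0.36·1500·4.952 = 2674 W (cross-section 2rL).
Total input = 2674 + 3470 = 6144 W.
Radiated: εσ·A_surf·T⁴ with A_surf = 2πrL = 15.56 m².
T⁴ = 6144/(0.22·5.67×10⁻⁸·15.56) = 3.166×10¹⁰ K⁴.

T ≈ 422 K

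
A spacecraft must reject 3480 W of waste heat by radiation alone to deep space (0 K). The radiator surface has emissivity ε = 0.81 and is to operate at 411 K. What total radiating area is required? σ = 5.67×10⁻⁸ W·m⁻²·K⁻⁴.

A ≈ 2.66 m²

P = εσA T⁴ ⇒ A = P/(εσT⁴).
T⁴ = 2.853×10¹⁰ K⁴.
A = 3480/(0.81 × 5.67×10⁻⁸ × 2.853×10¹⁰).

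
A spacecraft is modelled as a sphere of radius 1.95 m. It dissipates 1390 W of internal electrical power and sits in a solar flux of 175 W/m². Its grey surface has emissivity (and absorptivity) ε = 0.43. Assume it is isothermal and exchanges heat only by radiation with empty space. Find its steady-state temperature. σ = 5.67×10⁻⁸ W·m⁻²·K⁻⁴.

T ≈ 211 K

At steady state, absorbed solar power + internal power = radiated power.
Absorbed: α·S·A_cross = 0.43·175·11.95 = 898.9 W (cross-section πr²).
Total input = 898.9 + 1390 = 2289 W.
Radiated: εσ·A_surf·T⁴ with A_surf = 4πr² = 47.78 m².
T⁴ = 2289/(0.43·5.67×10⁻⁸·47.78) = 1.965×10⁹ K⁴.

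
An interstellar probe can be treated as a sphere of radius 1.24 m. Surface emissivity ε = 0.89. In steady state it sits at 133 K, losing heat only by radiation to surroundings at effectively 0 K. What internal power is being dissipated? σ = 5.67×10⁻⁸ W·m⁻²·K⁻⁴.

P ≈ 305 W

Steady state: P = εσA T⁴.
A = 4πr² = 19.32 m²; T⁴ = (133)⁴ = 3.129×10⁸ K⁴.
P = 0.89 × 5.67×10⁻⁸ × 19.32 × 3.129×10⁸.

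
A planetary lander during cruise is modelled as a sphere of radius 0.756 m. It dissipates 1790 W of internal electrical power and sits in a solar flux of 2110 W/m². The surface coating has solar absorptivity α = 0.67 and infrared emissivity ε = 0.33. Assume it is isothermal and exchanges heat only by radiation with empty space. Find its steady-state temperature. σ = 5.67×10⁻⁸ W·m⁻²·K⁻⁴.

At steady state, absorbed solar power + internal power = radiated power.
Absorbed: α·S·A_cross = 0.67·2110·1.796 = 2538 W (cross-section πr²).
Total input = 2538 + 1790 = 4328 W.
Radiated: εσ·A_surf·T⁴ with A_surf = 4πr² = 7.182 m².
T⁴ = 4328/(0.33·5.67×10⁻⁸·7.182) = 3.221×10¹⁰ K⁴.

T ≈ 424 K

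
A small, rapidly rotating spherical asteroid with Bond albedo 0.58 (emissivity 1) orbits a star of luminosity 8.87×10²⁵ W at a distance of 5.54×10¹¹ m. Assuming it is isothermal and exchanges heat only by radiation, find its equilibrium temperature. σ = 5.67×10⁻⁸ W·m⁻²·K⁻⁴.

T ≈ 80.8 K

First find the stellar flux at distance d: S = L/(4πd²) = 8.87×10²⁵/(4π·(5.54×10¹¹)²) = 23.00 W/m².
For an isothermal sphere, absorbed (1−a)S·πr² = emitted σ·4πr²·T⁴, so T⁴ = (1−a)S/(4σ).
T⁴ = 0.420·23.00/(4·5.67×10⁻⁸) = 4.259×10⁷ K⁴.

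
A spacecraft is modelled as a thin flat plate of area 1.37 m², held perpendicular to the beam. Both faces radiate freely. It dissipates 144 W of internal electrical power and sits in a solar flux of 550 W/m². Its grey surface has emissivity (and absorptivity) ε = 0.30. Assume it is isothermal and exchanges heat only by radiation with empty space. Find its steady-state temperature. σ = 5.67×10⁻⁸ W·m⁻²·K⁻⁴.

At steady state, absorbed solar power + internal power = radiated power.
Absorbed: α·S·A_cross = 0.30·550·1.370 = 226.1 W (cross-section A).
Total input = 226.1 + 144 = 370.1 W.
Radiated: εσ·A_surf·T⁴ with A_surf = 2A = 2.740 m².
T⁴ = 370.1/(0.30·5.67×10⁻⁸·2.740) = 7.940×10⁹ K⁴.

T ≈ 299 K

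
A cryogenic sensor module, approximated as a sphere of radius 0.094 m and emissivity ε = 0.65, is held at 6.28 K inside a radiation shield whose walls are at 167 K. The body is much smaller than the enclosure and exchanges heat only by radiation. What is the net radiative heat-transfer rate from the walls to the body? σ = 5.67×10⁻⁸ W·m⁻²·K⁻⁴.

For a small grey body in a large enclosure: P_net = εσA(T_body⁴ − T_wall⁴).
A = 4πr² = 0.1110 m²; T_body⁴ − T_wall⁴ = 1555 − 7.778×10⁸ = -7.778×10⁸ K⁴.
|P_net| = 0.65·5.67×10⁻⁸·0.1110·7.778×10⁸.

P_net ≈ 3.18 W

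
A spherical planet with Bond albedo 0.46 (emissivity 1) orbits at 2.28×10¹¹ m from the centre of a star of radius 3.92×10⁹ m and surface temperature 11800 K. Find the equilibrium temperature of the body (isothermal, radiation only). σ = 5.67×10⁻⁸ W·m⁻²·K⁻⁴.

T ≈ 938 K

The star's surface emits σT_*⁴; at distance d the flux is S = σT_*⁴(R_*/d)².
S = 5.67×10⁻⁸·(11800)⁴·(3.92×10⁹/2.28×10¹¹)² = 3.249×10⁵ W/m².
For an isothermal sphere T⁴ = (1−a)S/(4σ) = 7.737×10¹¹ K⁴.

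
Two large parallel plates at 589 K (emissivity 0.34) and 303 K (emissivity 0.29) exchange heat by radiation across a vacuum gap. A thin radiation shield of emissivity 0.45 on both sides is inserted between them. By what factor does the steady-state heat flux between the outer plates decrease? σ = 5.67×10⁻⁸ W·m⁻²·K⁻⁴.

Without shield: q₀ = σΔ(T⁴)/(1/ε₁+1/ε₂−1) with denominator 5.389.
With shield the two gaps are in series; the resistances add: (1/ε₁+1/ε_s−1)+(1/ε_s+1/ε₂−1) = 4.163+4.670 = 8.834.
Heat-flux ratio q₀/q = 8.834/5.389.

factor ≈ 1.64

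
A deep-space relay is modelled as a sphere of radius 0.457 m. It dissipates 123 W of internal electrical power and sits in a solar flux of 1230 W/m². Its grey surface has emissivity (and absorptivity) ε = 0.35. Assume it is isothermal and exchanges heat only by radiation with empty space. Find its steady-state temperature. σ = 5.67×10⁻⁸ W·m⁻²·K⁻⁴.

At steady state, absorbed solar power + internal power = radiated power.
Absorbed: α·S·A_cross = 0.35·1230·0.6561 = 282.5 W (cross-section πr²).
Total input = 282.5 + 123 = 405.5 W.
Radiated: εσ·A_surf·T⁴ with A_surf = 4πr² = 2.624 m².
T⁴ = 405.5/(0.35·5.67×10⁻⁸·2.624) = 7.785×10⁹ K⁴.

T ≈ 297 K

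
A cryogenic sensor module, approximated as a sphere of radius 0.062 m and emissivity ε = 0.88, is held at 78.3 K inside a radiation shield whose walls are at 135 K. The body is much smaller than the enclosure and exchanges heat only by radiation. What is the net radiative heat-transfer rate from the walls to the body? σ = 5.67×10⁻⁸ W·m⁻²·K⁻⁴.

For a small grey body in a large enclosure: P_net = εσA(T_body⁴ − T_wall⁴).
A = 4πr² = 0.04831 m²; T_body⁴ − T_wall⁴ = 3.759×10⁷ − 3.322×10⁸ = -2.946×10⁸ K⁴.
|P_net| = 0.88·5.67×10⁻⁸·0.04831·2.946×10⁸.

P_net ≈ 0.710 W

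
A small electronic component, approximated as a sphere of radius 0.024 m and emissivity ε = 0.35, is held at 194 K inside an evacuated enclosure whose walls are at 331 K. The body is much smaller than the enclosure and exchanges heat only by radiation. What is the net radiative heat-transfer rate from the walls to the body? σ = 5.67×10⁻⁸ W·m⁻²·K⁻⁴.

P_net ≈ 1.52 W

For a small grey body in a large enclosure: P_net = εσA(T_body⁴ − T_wall⁴).
A = 4πr² = 0.007238 m²; T_body⁴ − T_wall⁴ = 1.416×10⁹ − 1.200×10¹⁰ = -1.059×10¹⁰ K⁴.
|P_net| = 0.35·5.67×10⁻⁸·0.007238·1.059×10¹⁰.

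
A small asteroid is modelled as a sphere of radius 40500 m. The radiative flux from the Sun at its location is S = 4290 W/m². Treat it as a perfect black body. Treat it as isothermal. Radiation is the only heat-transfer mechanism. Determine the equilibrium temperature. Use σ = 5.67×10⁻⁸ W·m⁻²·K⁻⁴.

At equilibrium, absorbed power = emitted power.
Absorbing cross-section = πr² = 5.153×10⁹ m²; emitting surface = 4πr² = 2.061×10¹⁰ m² (ratio 4).
S·A_cross = εσ·A_surf·T⁴  ⇒  T⁴ = S/(4σ).
T⁴ = 1.00·4290/(4·5.67×10⁻⁸) = 1.892×10¹⁰ K⁴.
T = (1.892×10¹⁰)^(1/4).

T ≈ 371 K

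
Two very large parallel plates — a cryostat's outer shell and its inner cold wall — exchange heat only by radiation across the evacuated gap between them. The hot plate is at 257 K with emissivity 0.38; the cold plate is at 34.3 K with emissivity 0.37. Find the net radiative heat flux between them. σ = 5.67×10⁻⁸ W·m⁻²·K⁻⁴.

For two infinite grey parallel plates, q = σ(T₁⁴ − T₂⁴)/(1/ε₁ + 1/ε₂ − 1).
T₁⁴ − T₂⁴ = 4.362×10⁹ − 1.384×10⁶ = 4.361×10⁹ K⁴.
1/ε₁ + 1/ε₂ − 1 = 2.632 + 2.703 − 1 = 4.334.
q = 5.67×10⁻⁸ × 4.361×10⁹ / 4.334.

q ≈ 57.1 W/m²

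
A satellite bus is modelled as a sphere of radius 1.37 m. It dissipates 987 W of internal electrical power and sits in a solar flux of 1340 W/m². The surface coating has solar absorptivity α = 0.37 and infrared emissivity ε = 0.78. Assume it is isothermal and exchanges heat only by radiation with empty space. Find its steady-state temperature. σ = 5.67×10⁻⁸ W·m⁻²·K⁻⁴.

T ≈ 247 K

At steady state, absorbed solar power + internal power = radiated power.
Absorbed: α·S·A_cross = 0.37·1340·5.896 = 2923 W (cross-section πr²).
Total input = 2923 + 987 = 3910 W.
Radiated: εσ·A_surf·T⁴ with A_surf = 4πr² = 23.59 m².
T⁴ = 3910/(0.78·5.67×10⁻⁸·23.59) = 3.749×10⁹ K⁴.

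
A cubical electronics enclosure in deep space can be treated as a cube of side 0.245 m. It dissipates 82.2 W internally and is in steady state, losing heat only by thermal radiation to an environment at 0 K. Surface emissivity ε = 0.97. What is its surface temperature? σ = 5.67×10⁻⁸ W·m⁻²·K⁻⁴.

Steady state: internal power = radiated power, P = εσA T⁴.
Radiating area A = 6L² = 0.3601 m².
T⁴ = P/(εσA) = 82.2/(0.97·5.67×10⁻⁸·0.3601) = 4.150×10⁹ K⁴.
T = (4.150×10⁹)^(1/4).

T ≈ 254 K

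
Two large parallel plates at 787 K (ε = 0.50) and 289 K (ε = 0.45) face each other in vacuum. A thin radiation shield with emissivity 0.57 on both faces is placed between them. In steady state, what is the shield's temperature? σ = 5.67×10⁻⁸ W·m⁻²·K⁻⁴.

T_s ≈ 671 K

In steady state the net flux on the hot side equals that on the cold side.
σ(T₁⁴−T_s⁴)/D₁ = σ(T_s⁴−T₂⁴)/D₂, with D₁ = 1/ε₁+1/ε_s−1 = 2.754, D₂ = 1/ε_s+1/ε₂−1 = 2.977.
Solve for T_s⁴: T_s⁴ = (D₂·T₁⁴ + D₁·T₂⁴)/(D₁+D₂) = 2.026×10¹¹ K⁴.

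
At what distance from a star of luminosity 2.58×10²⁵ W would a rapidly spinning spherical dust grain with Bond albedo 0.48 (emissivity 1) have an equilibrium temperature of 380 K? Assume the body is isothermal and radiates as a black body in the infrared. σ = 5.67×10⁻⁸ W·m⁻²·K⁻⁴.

For an isothermal black-emitting sphere, (1−a)S·πr² = σ·4πr²·T⁴ ⇒ S = 4σT⁴/(1−a).
S = 4·5.67×10⁻⁸·(380)⁴/0.520 = 9094 W/m².
Flux falls as S = L/(4πd²), so d = √(L/(4πS)) = √(2.58×10²⁵/(4π·9094)).

d ≈ 1.50×10¹⁰ m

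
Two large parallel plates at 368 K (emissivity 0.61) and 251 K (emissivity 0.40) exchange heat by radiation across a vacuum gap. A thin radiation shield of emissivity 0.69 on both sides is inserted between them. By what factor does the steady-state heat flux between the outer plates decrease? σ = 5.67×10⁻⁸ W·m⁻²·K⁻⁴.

Without shield: q₀ = σΔ(T⁴)/(1/ε₁+1/ε₂−1) with denominator 3.139.
With shield the two gaps are in series; the resistances add: (1/ε₁+1/ε_s−1)+(1/ε_s+1/ε₂−1) = 2.089+2.949 = 5.038.
Heat-flux ratio q₀/q = 5.038/3.139.

factor ≈ 1.60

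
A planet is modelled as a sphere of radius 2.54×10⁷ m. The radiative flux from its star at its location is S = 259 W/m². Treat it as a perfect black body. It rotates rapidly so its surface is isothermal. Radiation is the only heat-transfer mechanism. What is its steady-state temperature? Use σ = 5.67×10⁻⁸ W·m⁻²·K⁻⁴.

T ≈ 184 K

At equilibrium, absorbed power = emitted power.
Absorbing cross-section = πr² = 2.027×10¹⁵ m²; emitting surface = 4πr² = 8.107×10¹⁵ m² (ratio 4).
S·A_cross = εσ·A_surf·T⁴  ⇒  T⁴ = S/(4σ).
T⁴ = 1.00·259/(4·5.67×10⁻⁸) = 1.142×10⁹ K⁴.
T = (1.142×10⁹)^(1/4).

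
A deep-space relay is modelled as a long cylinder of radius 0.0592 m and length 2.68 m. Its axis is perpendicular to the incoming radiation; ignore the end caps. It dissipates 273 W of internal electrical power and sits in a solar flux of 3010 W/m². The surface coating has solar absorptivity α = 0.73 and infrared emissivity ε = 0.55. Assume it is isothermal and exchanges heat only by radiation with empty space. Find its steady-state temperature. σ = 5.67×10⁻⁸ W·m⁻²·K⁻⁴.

T ≈ 420 K

At steady state, absorbed solar power + internal power = radiated power.
Absorbed: α·S·A_cross = 0.73·3010·0.3173 = 697.2 W (cross-section 2rL).
Total input = 697.2 + 273 = 970.2 W.
Radiated: εσ·A_surf·T⁴ with A_surf = 2πrL = 0.9969 m².
T⁴ = 970.2/(0.55·5.67×10⁻⁸·0.9969) = 3.121×10¹⁰ K⁴.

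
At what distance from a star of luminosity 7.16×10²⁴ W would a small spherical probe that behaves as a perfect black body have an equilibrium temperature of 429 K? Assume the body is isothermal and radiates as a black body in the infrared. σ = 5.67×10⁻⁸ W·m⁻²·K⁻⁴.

For an isothermal black-emitting sphere, (1−a)S·πr² = σ·4πr²·T⁴ ⇒ S = 4σT⁴/(1−a).
S = 4·5.67×10⁻⁸·(429)⁴/1.00 = 7682 W/m².
Flux falls as S = L/(4πd²), so d = √(L/(4πS)) = √(7.16×10²⁴/(4π·7682)).

d ≈ 8.61×10⁹ m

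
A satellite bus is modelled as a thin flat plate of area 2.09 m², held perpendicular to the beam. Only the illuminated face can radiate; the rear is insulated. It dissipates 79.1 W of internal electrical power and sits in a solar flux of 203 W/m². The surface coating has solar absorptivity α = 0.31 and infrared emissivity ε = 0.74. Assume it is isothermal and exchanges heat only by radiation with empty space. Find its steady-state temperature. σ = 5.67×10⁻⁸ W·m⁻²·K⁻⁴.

At steady state, absorbed solar power + internal power = radiated power.
Absorbed: α·S·A_cross = 0.31·203·2.090 = 131.5 W (cross-section A).
Total input = 131.5 + 79.1 = 210.6 W.
Radiated: εσ·A_surf·T⁴ with A_surf = A = 2.090 m².
T⁴ = 210.6/(0.74·5.67×10⁻⁸·2.090) = 2.402×10⁹ K⁴.

T ≈ 221 K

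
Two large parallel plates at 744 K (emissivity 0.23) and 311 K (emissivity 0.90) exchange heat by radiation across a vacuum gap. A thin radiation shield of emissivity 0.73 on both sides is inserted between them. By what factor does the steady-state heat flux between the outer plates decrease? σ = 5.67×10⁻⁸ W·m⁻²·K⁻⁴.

Without shield: q₀ = σΔ(T⁴)/(1/ε₁+1/ε₂−1) with denominator 4.459.
With shield the two gaps are in series; the resistances add: (1/ε₁+1/ε_s−1)+(1/ε_s+1/ε₂−1) = 4.718+1.481 = 6.199.
Heat-flux ratio q₀/q = 6.199/4.459.

factor ≈ 1.39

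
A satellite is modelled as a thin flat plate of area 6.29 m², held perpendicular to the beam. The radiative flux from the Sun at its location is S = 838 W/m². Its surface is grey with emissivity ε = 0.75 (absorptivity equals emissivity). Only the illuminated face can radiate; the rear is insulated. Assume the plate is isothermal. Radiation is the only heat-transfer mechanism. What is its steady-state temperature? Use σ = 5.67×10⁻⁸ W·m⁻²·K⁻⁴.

T ≈ 349 K

At equilibrium, absorbed power = emitted power.
Absorbing cross-section = A = 6.290 m²; emitting surface = A = 6.290 m² (ratio 1).
εS·A_cross = εσ·A_surf·T⁴  ⇒  T⁴ = S/(1σ)   (ε cancels).
T⁴ = 838/(1·5.67×10⁻⁸) = 1.478×10¹⁰ K⁴.
T = (1.478×10¹⁰)^(1/4).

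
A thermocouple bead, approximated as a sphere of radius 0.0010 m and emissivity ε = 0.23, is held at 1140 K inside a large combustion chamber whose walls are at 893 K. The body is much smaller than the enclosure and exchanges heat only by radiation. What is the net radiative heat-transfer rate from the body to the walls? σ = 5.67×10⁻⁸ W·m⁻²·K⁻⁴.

For a small grey body in a large enclosure: P_net = εσA(T_body⁴ − T_wall⁴).
A = 4πr² = 1.257×10⁻⁵ m²; T_body⁴ − T_wall⁴ = 1.689×10¹² − 6.359×10¹¹ = 1.053×10¹² K⁴.
|P_net| = 0.23·5.67×10⁻⁸·1.257×10⁻⁵·1.053×10¹².

P_net ≈ 0.173 W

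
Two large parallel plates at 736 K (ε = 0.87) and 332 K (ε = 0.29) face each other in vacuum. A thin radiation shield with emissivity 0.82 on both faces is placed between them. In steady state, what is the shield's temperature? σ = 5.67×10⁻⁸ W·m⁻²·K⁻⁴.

In steady state the net flux on the hot side equals that on the cold side.
σ(T₁⁴−T_s⁴)/D₁ = σ(T_s⁴−T₂⁴)/D₂, with D₁ = 1/ε₁+1/ε_s−1 = 1.369, D₂ = 1/ε_s+1/ε₂−1 = 3.668.
Solve for T_s⁴: T_s⁴ = (D₂·T₁⁴ + D₁·T₂⁴)/(D₁+D₂) = 2.170×10¹¹ K⁴.

T_s ≈ 683 K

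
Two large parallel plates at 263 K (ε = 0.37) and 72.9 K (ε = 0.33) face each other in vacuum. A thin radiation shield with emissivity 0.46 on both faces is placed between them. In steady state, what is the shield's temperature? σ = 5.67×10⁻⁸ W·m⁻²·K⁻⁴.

In steady state the net flux on the hot side equals that on the cold side.
σ(T₁⁴−T_s⁴)/D₁ = σ(T_s⁴−T₂⁴)/D₂, with D₁ = 1/ε₁+1/ε_s−1 = 3.877, D₂ = 1/ε_s+1/ε₂−1 = 4.204.
Solve for T_s⁴: T_s⁴ = (D₂·T₁⁴ + D₁·T₂⁴)/(D₁+D₂) = 2.503×10⁹ K⁴.

T_s ≈ 224 K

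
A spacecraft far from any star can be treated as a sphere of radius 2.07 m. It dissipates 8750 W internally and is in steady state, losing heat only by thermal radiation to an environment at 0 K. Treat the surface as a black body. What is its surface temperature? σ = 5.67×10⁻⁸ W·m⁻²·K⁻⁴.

T ≈ 231 K

Steady state: internal power = radiated power, P = εσA T⁴.
Radiating area A = 4πr² = 53.85 m².
T⁴ = P/(εσA) = 8750/(1.0·5.67×10⁻⁸·53.85) = 2.866×10⁹ K⁴.
T = (2.866×10⁹)^(1/4).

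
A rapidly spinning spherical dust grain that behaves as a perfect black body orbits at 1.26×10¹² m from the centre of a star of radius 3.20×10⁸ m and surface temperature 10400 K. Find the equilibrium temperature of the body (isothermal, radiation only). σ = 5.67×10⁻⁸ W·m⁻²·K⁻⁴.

The star's surface emits σT_*⁴; at distance d the flux is S = σT_*⁴(R_*/d)².
S = 5.67×10⁻⁸·(10400)⁴·(3.20×10⁸/1.26×10¹²)² = 42.78 W/m².
For an isothermal sphere T⁴ = (1−a)S/(4σ) = 1.886×10⁸ K⁴.

T ≈ 117 K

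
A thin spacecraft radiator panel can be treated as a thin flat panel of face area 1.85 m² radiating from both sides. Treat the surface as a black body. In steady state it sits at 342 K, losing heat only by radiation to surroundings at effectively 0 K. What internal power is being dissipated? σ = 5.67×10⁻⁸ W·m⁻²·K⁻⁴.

P ≈ 2870 W

Steady state: P = εσA T⁴.
A = 2·1.85 = 3.700 m²; T⁴ = (342)⁴ = 1.368×10¹⁰ K⁴.
P = 1.0 × 5.67×10⁻⁸ × 3.700 × 1.368×10¹⁰.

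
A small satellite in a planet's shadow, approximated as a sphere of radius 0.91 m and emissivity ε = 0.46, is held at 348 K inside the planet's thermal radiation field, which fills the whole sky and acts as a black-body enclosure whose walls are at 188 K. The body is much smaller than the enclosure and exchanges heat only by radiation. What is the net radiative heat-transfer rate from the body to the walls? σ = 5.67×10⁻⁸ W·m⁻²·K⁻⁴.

P_net ≈ 3640 W

For a small grey body in a large enclosure: P_net = εσA(T_body⁴ − T_wall⁴).
A = 4πr² = 10.41 m²; T_body⁴ − T_wall⁴ = 1.467×10¹⁰ − 1.249×10⁹ = 1.342×10¹⁰ K⁴.
|P_net| = 0.46·5.67×10⁻⁸·10.41·1.342×10¹⁰.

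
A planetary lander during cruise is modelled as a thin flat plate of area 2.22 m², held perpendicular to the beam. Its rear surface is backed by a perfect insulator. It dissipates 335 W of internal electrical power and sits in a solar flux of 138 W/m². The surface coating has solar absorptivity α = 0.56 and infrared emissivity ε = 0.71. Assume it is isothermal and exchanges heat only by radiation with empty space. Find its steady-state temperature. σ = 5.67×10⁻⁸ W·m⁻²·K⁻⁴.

T ≈ 274 K

At steady state, absorbed solar power + internal power = radiated power.
Absorbed: α·S·A_cross = 0.56·138·2.220 = 171.6 W (cross-section A).
Total input = 171.6 + 335 = 506.6 W.
Radiated: εσ·A_surf·T⁴ with A_surf = A = 2.220 m².
T⁴ = 506.6/(0.71·5.67×10⁻⁸·2.220) = 5.668×10⁹ K⁴.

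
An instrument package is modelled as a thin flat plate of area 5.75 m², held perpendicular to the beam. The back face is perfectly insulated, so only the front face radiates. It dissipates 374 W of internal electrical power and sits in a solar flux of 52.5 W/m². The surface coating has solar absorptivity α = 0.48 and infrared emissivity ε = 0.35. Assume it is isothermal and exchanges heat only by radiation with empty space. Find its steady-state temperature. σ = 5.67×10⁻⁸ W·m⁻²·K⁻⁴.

At steady state, absorbed solar power + internal power = radiated power.
Absorbed: α·S·A_cross = 0.48·52.5·5.750 = 144.9 W (cross-section A).
Total input = 144.9 + 374 = 518.9 W.
Radiated: εσ·A_surf·T⁴ with A_surf = A = 5.750 m².
T⁴ = 518.9/(0.35·5.67×10⁻⁸·5.750) = 4.547×10⁹ K⁴.

T ≈ 260 K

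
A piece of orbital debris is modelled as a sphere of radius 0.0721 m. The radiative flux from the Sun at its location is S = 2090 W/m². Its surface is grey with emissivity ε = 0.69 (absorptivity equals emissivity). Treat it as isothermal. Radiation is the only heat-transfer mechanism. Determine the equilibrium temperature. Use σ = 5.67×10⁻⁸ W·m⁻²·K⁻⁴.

At equilibrium, absorbed power = emitted power.
Absorbing cross-section = πr² = 0.01633 m²; emitting surface = 4πr² = 0.06533 m² (ratio 4).
εS·A_cross = εσ·A_surf·T⁴  ⇒  T⁴ = S/(4σ)   (ε cancels).
T⁴ = 2090/(4·5.67×10⁻⁸) = 9.215×10⁹ K⁴.
T = (9.215×10⁹)^(1/4).

T ≈ 310 K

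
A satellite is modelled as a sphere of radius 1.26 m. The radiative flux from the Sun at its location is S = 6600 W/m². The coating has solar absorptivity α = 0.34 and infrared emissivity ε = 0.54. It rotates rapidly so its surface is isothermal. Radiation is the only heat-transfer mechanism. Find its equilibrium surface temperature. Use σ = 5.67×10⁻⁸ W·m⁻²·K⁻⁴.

At equilibrium, absorbed power = emitted power.
Absorbing cross-section = πr² = 4.988 m²; emitting surface = 4πr² = 19.95 m² (ratio 4).
αS·A_cross = εσ·A_surf·T⁴  ⇒  T⁴ = αS/(ε·4σ).
T⁴ = 0.340·6600/(0.54·4·5.67×10⁻⁸) = 1.832×10¹⁰ K⁴.
T = (1.832×10¹⁰)^(1/4).

T ≈ 368 K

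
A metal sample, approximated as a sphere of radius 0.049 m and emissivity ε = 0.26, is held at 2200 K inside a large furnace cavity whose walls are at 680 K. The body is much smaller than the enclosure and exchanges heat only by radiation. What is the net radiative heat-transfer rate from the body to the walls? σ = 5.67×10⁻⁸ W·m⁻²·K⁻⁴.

For a small grey body in a large enclosure: P_net = εσA(T_body⁴ − T_wall⁴).
A = 4πr² = 0.03017 m²; T_body⁴ − T_wall⁴ = 2.343×10¹³ − 2.138×10¹¹ = 2.321×10¹³ K⁴.
|P_net| = 0.26·5.67×10⁻⁸·0.03017·2.321×10¹³.

P_net ≈ 10300 W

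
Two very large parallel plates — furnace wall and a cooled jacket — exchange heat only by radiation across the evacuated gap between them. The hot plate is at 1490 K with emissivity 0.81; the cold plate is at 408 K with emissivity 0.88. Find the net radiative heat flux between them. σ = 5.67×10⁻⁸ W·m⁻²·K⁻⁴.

For two infinite grey parallel plates, q = σ(T₁⁴ − T₂⁴)/(1/ε₁ + 1/ε₂ − 1).
T₁⁴ − T₂⁴ = 4.929×10¹² − 2.771×10¹⁰ = 4.901×10¹² K⁴.
1/ε₁ + 1/ε₂ − 1 = 1.235 + 1.136 − 1 = 1.371.
q = 5.67×10⁻⁸ × 4.901×10¹² / 1.371.

q ≈ 2.03×10⁵ W/m²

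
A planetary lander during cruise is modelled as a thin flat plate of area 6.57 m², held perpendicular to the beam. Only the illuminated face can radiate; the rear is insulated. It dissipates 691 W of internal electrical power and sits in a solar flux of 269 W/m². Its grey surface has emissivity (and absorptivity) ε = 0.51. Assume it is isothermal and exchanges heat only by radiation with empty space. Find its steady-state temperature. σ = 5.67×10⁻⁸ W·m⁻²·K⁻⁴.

T ≈ 303 K

At steady state, absorbed solar power + internal power = radiated power.
Absorbed: α·S·A_cross = 0.51·269·6.570 = 901.3 W (cross-section A).
Total input = 901.3 + 691 = 1592 W.
Radiated: εσ·A_surf·T⁴ with A_surf = A = 6.570 m².
T⁴ = 1592/(0.51·5.67×10⁻⁸·6.570) = 8.381×10⁹ K⁴.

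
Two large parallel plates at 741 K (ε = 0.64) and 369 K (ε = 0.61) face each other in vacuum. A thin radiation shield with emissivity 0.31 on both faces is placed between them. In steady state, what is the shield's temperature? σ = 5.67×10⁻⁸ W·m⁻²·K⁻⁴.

T_s ≈ 634 K

In steady state the net flux on the hot side equals that on the cold side.
σ(T₁⁴−T_s⁴)/D₁ = σ(T_s⁴−T₂⁴)/D₂, with D₁ = 1/ε₁+1/ε_s−1 = 3.788, D₂ = 1/ε_s+1/ε₂−1 = 3.865.
Solve for T_s⁴: T_s⁴ = (D₂·T₁⁴ + D₁·T₂⁴)/(D₁+D₂) = 1.614×10¹¹ K⁴.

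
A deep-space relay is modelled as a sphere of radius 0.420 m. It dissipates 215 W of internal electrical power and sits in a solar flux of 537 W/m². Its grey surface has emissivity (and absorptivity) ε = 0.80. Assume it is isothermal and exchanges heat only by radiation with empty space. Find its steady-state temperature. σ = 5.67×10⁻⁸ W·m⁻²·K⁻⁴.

T ≈ 259 K

At steady state, absorbed solar power + internal power = radiated power.
Absorbed: α·S·A_cross = 0.80·537·0.5542 = 238.1 W (cross-section πr²).
Total input = 238.1 + 215 = 453.1 W.
Radiated: εσ·A_surf·T⁴ with A_surf = 4πr² = 2.217 m².
T⁴ = 453.1/(0.80·5.67×10⁻⁸·2.217) = 4.506×10⁹ K⁴.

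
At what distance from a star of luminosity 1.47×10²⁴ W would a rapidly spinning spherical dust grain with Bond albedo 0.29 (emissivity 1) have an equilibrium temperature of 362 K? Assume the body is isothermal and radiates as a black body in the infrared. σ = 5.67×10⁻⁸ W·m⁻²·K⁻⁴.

For an isothermal black-emitting sphere, (1−a)S·πr² = σ·4πr²·T⁴ ⇒ S = 4σT⁴/(1−a).
S = 4·5.67×10⁻⁸·(362)⁴/0.710 = 5486 W/m².
Flux falls as S = L/(4πd²), so d = √(L/(4πS)) = √(1.47×10²⁴/(4π·5486)).

d ≈ 4.62×10⁹ m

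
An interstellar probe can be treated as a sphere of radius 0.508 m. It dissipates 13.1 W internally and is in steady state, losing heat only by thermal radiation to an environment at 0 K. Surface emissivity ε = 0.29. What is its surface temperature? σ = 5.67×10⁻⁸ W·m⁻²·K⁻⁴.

Steady state: internal power = radiated power, P = εσA T⁴.
Radiating area A = 4πr² = 3.243 m².
T⁴ = P/(εσA) = 13.1/(0.29·5.67×10⁻⁸·3.243) = 2.457×10⁸ K⁴.
T = (2.457×10⁸)^(1/4).

T ≈ 125 K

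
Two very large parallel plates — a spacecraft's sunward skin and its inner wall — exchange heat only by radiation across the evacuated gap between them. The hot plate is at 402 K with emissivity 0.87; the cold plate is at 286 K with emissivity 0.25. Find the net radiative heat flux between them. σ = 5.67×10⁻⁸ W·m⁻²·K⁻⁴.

q ≈ 265 W/m²

For two infinite grey parallel plates, q = σ(T₁⁴ − T₂⁴)/(1/ε₁ + 1/ε₂ − 1).
T₁⁴ − T₂⁴ = 2.612×10¹⁰ − 6.691×10⁹ = 1.943×10¹⁰ K⁴.
1/ε₁ + 1/ε₂ − 1 = 1.149 + 4.000 − 1 = 4.149.
q = 5.67×10⁻⁸ × 1.943×10¹⁰ / 4.149.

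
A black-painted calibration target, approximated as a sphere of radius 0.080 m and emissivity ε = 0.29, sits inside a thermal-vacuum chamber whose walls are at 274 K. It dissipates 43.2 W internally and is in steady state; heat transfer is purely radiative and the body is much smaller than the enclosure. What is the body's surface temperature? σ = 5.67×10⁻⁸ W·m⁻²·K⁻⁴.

For a small grey body in a large enclosure, net radiated power = εσA(T⁴ − T_w⁴).
Steady state: P = εσA(T⁴ − T_w⁴) with A = 4πr² = 0.08042 m².
T⁴ = P/(εσA) + T_w⁴ = 43.2/(0.29·5.67×10⁻⁸·0.08042) + (274)⁴
    = 3.267×10¹⁰ + 5.636×10⁹ = 3.830×10¹⁰ K⁴.

T ≈ 442 K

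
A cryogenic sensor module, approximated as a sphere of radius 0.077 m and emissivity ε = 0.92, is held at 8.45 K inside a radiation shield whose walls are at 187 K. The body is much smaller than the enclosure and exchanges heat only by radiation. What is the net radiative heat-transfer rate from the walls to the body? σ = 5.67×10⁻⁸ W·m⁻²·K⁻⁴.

P_net ≈ 4.75 W

For a small grey body in a large enclosure: P_net = εσA(T_body⁴ − T_wall⁴).
A = 4πr² = 0.07451 m²; T_body⁴ − T_wall⁴ = 5098 − 1.223×10⁹ = -1.223×10⁹ K⁴.
|P_net| = 0.92·5.67×10⁻⁸·0.07451·1.223×10⁹.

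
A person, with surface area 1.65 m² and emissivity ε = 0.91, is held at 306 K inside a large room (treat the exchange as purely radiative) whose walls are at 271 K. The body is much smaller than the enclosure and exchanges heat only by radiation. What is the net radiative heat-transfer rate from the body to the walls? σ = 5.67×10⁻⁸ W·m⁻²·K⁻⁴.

For a small grey body in a large enclosure: P_net = εσA(T_body⁴ − T_wall⁴).
A = 1.65 m²; T_body⁴ − T_wall⁴ = 8.768×10⁹ − 5.394×10⁹ = 3.374×10⁹ K⁴.
|P_net| = 0.91·5.67×10⁻⁸·1.650·3.374×10⁹.

P_net ≈ 287 W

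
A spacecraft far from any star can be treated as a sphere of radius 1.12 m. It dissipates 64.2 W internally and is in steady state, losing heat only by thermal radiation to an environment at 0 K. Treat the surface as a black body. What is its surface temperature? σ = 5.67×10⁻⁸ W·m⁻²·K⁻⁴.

T ≈ 92.1 K

Steady state: internal power = radiated power, P = εσA T⁴.
Radiating area A = 4πr² = 15.76 m².
T⁴ = P/(εσA) = 64.2/(1.0·5.67×10⁻⁸·15.76) = 7.183×10⁷ K⁴.
T = (7.183×10⁷)^(1/4).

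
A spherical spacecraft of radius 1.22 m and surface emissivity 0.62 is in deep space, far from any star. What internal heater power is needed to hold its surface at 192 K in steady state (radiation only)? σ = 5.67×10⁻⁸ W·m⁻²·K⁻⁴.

P = εσ·4πr²·T⁴.
4πr² = 18.70 m²; T⁴ = 1.359×10⁹ K⁴.
P = 0.62·5.67×10⁻⁸·18.70·1.359×10⁹.

P ≈ 894 W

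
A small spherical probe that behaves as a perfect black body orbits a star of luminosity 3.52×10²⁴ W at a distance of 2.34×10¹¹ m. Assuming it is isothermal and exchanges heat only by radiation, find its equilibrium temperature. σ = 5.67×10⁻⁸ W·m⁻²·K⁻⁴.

First find the stellar flux at distance d: S = L/(4πd²) = 3.52×10²⁴/(4π·(2.34×10¹¹)²) = 5.116 W/m².
For an isothermal sphere, absorbed (1−a)S·πr² = emitted σ·4πr²·T⁴, so T⁴ = (1−a)S/(4σ).
T⁴ = 1.00·5.116/(4·5.67×10⁻⁸) = 2.256×10⁷ K⁴.

T ≈ 68.9 K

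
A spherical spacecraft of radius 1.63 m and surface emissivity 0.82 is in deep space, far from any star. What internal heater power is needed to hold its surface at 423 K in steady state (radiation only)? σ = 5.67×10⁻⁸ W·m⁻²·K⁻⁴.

P ≈ 49700 W

P = εσ·4πr²·T⁴.
4πr² = 33.39 m²; T⁴ = 3.202×10¹⁰ K⁴.
P = 0.82·5.67×10⁻⁸·33.39·3.202×10¹⁰.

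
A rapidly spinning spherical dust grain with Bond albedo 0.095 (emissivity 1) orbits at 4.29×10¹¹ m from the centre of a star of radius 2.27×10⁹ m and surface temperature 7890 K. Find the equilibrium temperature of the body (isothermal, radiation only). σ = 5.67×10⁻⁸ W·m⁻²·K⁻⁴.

The star's surface emits σT_*⁴; at distance d the flux is S = σT_*⁴(R_*/d)².
S = 5.67×10⁻⁸·(7890)⁴·(2.27×10⁹/4.29×10¹¹)² = 6152 W/m².
For an isothermal sphere T⁴ = (1−a)S/(4σ) = 2.455×10¹⁰ K⁴.

T ≈ 396 K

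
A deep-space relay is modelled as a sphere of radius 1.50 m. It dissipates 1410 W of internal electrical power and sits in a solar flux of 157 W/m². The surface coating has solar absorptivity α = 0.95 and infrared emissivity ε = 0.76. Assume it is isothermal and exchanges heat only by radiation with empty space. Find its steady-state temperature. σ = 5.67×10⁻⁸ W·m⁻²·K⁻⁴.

At steady state, absorbed solar power + internal power = radiated power.
Absorbed: α·S·A_cross = 0.95·157·7.069 = 1054 W (cross-section πr²).
Total input = 1054 + 1410 = 2464 W.
Radiated: εσ·A_surf·T⁴ with A_surf = 4πr² = 28.27 m².
T⁴ = 2464/(0.76·5.67×10⁻⁸·28.27) = 2.023×10⁹ K⁴.

T ≈ 212 K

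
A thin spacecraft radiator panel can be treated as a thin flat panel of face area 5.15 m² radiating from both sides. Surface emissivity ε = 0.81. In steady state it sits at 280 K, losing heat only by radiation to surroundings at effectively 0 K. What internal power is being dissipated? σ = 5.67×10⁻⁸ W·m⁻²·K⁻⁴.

P ≈ 2910 W

Steady state: P = εσA T⁴.
A = 2·5.15 = 10.30 m²; T⁴ = (280)⁴ = 6.147×10⁹ K⁴.
P = 0.81 × 5.67×10⁻⁸ × 10.30 × 6.147×10⁹.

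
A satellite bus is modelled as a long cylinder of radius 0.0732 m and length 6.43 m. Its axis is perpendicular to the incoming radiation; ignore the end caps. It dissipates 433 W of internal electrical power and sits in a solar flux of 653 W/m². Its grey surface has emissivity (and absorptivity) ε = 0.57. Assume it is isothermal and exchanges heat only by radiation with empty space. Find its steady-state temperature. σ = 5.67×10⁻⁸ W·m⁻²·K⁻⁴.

At steady state, absorbed solar power + internal power = radiated power.
Absorbed: α·S·A_cross = 0.57·653·0.9414 = 350.4 W (cross-section 2rL).
Total input = 350.4 + 433 = 783.4 W.
Radiated: εσ·A_surf·T⁴ with A_surf = 2πrL = 2.957 m².
T⁴ = 783.4/(0.57·5.67×10⁻⁸·2.957) = 8.196×10⁹ K⁴.

T ≈ 301 K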